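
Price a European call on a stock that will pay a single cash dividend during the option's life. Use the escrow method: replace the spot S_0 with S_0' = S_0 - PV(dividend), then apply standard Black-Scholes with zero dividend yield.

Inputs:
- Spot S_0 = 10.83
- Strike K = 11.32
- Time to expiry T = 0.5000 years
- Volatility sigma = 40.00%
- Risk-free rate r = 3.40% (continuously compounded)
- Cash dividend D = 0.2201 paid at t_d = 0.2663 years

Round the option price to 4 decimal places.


Answer: Price = 0.9810

Derivation:
PV(D) = D * exp(-r * t_d) = 0.2201 * 0.99098667 = 0.21811617
S_0' = S_0 - PV(D) = 10.8300 - 0.21811617 = 10.61188383
d1 = (ln(S_0'/K) + (r + sigma^2/2)*T) / (sigma*sqrt(T)) = -0.02685798
d2 = d1 - sigma*sqrt(T) = -0.30970069
exp(-rT) = 0.98314368
N(d1) = 0.48928651; N(d2) = 0.37839429
C = S_0' * N(d1) - K * exp(-rT) * N(d2) = 10.61188383 * 0.48928651 - 11.3200 * 0.98314368 * 0.37839429 = 0.9810


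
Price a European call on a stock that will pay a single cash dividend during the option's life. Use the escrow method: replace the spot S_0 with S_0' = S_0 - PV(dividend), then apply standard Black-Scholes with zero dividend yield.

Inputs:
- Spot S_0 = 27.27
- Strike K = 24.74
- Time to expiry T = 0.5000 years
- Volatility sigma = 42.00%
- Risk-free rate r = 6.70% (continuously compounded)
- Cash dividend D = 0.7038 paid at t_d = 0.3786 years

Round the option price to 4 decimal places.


Answer: Price = 4.4948

Derivation:
PV(D) = D * exp(-r * t_d) = 0.7038 * 0.97495282 = 0.68617179
S_0' = S_0 - PV(D) = 27.2700 - 0.68617179 = 26.58382821
d1 = (ln(S_0'/K) + (r + sigma^2/2)*T) / (sigma*sqrt(T)) = 0.50333107
d2 = d1 - sigma*sqrt(T) = 0.20634622
exp(-rT) = 0.96705491
N(d1) = 0.69263424; N(d2) = 0.58173976
C = S_0' * N(d1) - K * exp(-rT) * N(d2) = 26.58382821 * 0.69263424 - 24.7400 * 0.96705491 * 0.58173976 = 4.4948


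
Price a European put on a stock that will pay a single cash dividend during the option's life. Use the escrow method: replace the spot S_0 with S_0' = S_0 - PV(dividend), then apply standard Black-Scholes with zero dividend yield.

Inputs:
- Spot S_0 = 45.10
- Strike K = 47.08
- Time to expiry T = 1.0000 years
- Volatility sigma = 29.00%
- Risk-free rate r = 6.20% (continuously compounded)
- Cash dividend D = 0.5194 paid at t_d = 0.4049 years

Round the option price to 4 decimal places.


PV(D) = D * exp(-r * t_d) = 0.5194 * 0.97520868 = 0.50652339
S_0' = S_0 - PV(D) = 45.1000 - 0.50652339 = 44.59347661
d1 = (ln(S_0'/K) + (r + sigma^2/2)*T) / (sigma*sqrt(T)) = 0.17168725
d2 = d1 - sigma*sqrt(T) = -0.11831275
exp(-rT) = 0.93988289
N(-d1) = 0.43184171; N(-d2) = 0.54709007
P = K * exp(-rT) * N(-d2) - S_0' * N(-d1) = 47.0800 * 0.93988289 * 0.54709007 - 44.59347661 * 0.43184171 = 4.9512

Answer: Price = 4.9512


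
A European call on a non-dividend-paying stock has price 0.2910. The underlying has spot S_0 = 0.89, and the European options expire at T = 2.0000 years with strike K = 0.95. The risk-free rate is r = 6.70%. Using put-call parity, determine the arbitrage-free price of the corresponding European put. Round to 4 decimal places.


Put-call parity: C - P = S_0 * exp(-qT) - K * exp(-rT).
S_0 * exp(-qT) = 0.8900 * 1.00000000 = 0.89000000
K * exp(-rT) = 0.9500 * 0.87459006 = 0.83086056
P = C - S*exp(-qT) + K*exp(-rT)
P = 0.2910 - 0.89000000 + 0.83086056 = 0.2319

Answer: Put price = 0.2319


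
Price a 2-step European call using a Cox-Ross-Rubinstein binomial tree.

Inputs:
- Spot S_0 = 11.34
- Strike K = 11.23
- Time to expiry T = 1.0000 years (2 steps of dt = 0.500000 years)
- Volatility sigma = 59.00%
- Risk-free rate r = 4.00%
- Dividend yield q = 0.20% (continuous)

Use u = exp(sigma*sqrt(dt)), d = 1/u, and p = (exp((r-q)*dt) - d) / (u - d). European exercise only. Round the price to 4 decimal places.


Answer: Price = V(0,0) = 2.5695

Derivation:
dt = T/N = 0.500000
u = exp(sigma*sqrt(dt)) = 1.517695; d = 1/u = 0.658894
p = (exp((r-q)*dt) - d) / (u - d) = 0.419524
Discount per step: exp(-r*dt) = 0.980199
Stock lattice S(k, i) with i counting down-moves:
  k=0: S(0,0) = 11.3400
  k=1: S(1,0) = 17.2107; S(1,1) = 7.4719
  k=2: S(2,0) = 26.1205; S(2,1) = 11.3400; S(2,2) = 4.9232
Terminal payoffs V(N, i) = max(S_T - K, 0):
  V(2,0) = 14.890548; V(2,1) = 0.110000; V(2,2) = 0.000000
Backward induction: V(k, i) = exp(-r*dt) * [p * V(k+1, i) + (1-p) * V(k+1, i+1)].
  V(1,0) = exp(-r*dt) * [p*14.890548 + (1-p)*0.110000] = 6.185833
  V(1,1) = exp(-r*dt) * [p*0.110000 + (1-p)*0.000000] = 0.045234
  V(0,0) = exp(-r*dt) * [p*6.185833 + (1-p)*0.045234] = 2.569456


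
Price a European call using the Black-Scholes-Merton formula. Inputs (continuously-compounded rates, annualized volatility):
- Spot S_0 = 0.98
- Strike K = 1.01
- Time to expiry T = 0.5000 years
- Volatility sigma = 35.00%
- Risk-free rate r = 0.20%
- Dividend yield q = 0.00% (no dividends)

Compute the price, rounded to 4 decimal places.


d1 = (ln(S/K) + (r - q + 0.5*sigma^2) * T) / (sigma * sqrt(T)) = 0.00594762
d2 = d1 - sigma * sqrt(T) = -0.24153975
exp(-rT) = 0.99900050; exp(-qT) = 1.00000000
C = S_0 * exp(-qT) * N(d1) - K * exp(-rT) * N(d2)
N(d1) = 0.50237274; N(d2) = 0.40456841
C = 0.9800 * 1.00000000 * 0.50237274 - 1.0100 * 0.99900050 * 0.40456841 = 0.0841

Answer: Price = 0.0841


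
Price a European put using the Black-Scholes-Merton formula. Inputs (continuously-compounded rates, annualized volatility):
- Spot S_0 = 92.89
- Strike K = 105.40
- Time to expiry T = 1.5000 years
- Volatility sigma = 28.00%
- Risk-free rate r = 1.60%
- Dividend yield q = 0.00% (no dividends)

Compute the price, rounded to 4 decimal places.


Answer: Price = 18.9156

Derivation:
d1 = (ln(S/K) + (r - q + 0.5*sigma^2) * T) / (sigma * sqrt(T)) = -0.12698458
d2 = d1 - sigma * sqrt(T) = -0.46991314
exp(-rT) = 0.97628571; exp(-qT) = 1.00000000
P = K * exp(-rT) * N(-d2) - S_0 * exp(-qT) * N(-d1)
N(-d1) = 0.55052370; N(-d2) = 0.68079146
P = 105.4000 * 0.97628571 * 0.68079146 - 92.8900 * 1.00000000 * 0.55052370 = 18.9156


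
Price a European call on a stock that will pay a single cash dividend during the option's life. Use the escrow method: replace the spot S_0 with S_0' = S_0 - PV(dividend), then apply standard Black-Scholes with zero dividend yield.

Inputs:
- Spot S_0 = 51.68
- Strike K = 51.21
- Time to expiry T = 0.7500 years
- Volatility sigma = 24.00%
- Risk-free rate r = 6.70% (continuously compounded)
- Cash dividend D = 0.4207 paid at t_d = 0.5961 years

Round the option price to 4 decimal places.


Answer: Price = 5.5513

Derivation:
PV(D) = D * exp(-r * t_d) = 0.4207 * 0.96084834 = 0.40422890
S_0' = S_0 - PV(D) = 51.6800 - 0.40422890 = 51.27577110
d1 = (ln(S_0'/K) + (r + sigma^2/2)*T) / (sigma*sqrt(T)) = 0.35186380
d2 = d1 - sigma*sqrt(T) = 0.14401770
exp(-rT) = 0.95099165
N(d1) = 0.63752979; N(d2) = 0.55725675
C = S_0' * N(d1) - K * exp(-rT) * N(d2) = 51.27577110 * 0.63752979 - 51.2100 * 0.95099165 * 0.55725675 = 5.5513


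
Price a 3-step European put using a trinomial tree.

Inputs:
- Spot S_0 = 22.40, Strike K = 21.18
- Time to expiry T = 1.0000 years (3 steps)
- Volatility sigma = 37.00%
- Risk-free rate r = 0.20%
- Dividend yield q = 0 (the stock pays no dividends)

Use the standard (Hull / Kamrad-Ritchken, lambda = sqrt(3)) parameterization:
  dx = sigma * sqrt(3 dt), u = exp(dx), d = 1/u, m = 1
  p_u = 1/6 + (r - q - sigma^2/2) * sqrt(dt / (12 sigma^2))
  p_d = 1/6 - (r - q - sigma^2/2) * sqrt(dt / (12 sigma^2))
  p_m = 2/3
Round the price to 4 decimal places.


Answer: Price = V(0,0) = 2.4976

Derivation:
dt = T/N = 0.333333; dx = sigma*sqrt(3*dt) = 0.370000
u = exp(dx) = 1.447735; d = 1/u = 0.690734
p_u = 0.136734, p_m = 0.666667, p_d = 0.196599
Discount per step: exp(-r*dt) = 0.999334
Stock lattice S(k, j) with j the centered position index:
  k=0: S(0,+0) = 22.4000
  k=1: S(1,-1) = 15.4724; S(1,+0) = 22.4000; S(1,+1) = 32.4293
  k=2: S(2,-2) = 10.6874; S(2,-1) = 15.4724; S(2,+0) = 22.4000; S(2,+1) = 32.4293; S(2,+2) = 46.9490
  k=3: S(3,-3) = 7.3821; S(3,-2) = 10.6874; S(3,-1) = 15.4724; S(3,+0) = 22.4000; S(3,+1) = 32.4293; S(3,+2) = 46.9490; S(3,+3) = 67.9696
Terminal payoffs V(N, j) = max(K - S_T, 0):
  V(3,-3) = 13.797879; V(3,-2) = 10.492648; V(3,-1) = 5.707551; V(3,+0) = 0.000000; V(3,+1) = 0.000000; V(3,+2) = 0.000000; V(3,+3) = 0.000000
Backward induction: V(k, j) = exp(-r*dt) * [p_u * V(k+1, j+1) + p_m * V(k+1, j) + p_d * V(k+1, j-1)]
  V(2,-2) = exp(-r*dt) * [p_u*5.707551 + p_m*10.492648 + p_d*13.797879] = 10.481177
  V(2,-1) = exp(-r*dt) * [p_u*0.000000 + p_m*5.707551 + p_d*10.492648] = 5.863969
  V(2,+0) = exp(-r*dt) * [p_u*0.000000 + p_m*0.000000 + p_d*5.707551] = 1.121352
  V(2,+1) = exp(-r*dt) * [p_u*0.000000 + p_m*0.000000 + p_d*0.000000] = 0.000000
  V(2,+2) = exp(-r*dt) * [p_u*0.000000 + p_m*0.000000 + p_d*0.000000] = 0.000000
  V(1,-1) = exp(-r*dt) * [p_u*1.121352 + p_m*5.863969 + p_d*10.481177] = 6.119149
  V(1,+0) = exp(-r*dt) * [p_u*0.000000 + p_m*1.121352 + p_d*5.863969] = 1.899152
  V(1,+1) = exp(-r*dt) * [p_u*0.000000 + p_m*0.000000 + p_d*1.121352] = 0.220310
  V(0,+0) = exp(-r*dt) * [p_u*0.220310 + p_m*1.899152 + p_d*6.119149] = 2.497579


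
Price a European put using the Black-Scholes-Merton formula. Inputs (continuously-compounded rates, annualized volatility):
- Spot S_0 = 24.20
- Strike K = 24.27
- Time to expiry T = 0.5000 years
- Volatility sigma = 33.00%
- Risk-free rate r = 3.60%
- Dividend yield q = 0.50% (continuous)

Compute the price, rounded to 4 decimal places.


d1 = (ln(S/K) + (r - q + 0.5*sigma^2) * T) / (sigma * sqrt(T)) = 0.17071963
d2 = d1 - sigma * sqrt(T) = -0.06262560
exp(-rT) = 0.98216103; exp(-qT) = 0.99750312
P = K * exp(-rT) * N(-d2) - S_0 * exp(-qT) * N(-d1)
N(-d1) = 0.43222211; N(-d2) = 0.52496768
P = 24.2700 * 0.98216103 * 0.52496768 - 24.2000 * 0.99750312 * 0.43222211 = 2.0800

Answer: Price = 2.0800


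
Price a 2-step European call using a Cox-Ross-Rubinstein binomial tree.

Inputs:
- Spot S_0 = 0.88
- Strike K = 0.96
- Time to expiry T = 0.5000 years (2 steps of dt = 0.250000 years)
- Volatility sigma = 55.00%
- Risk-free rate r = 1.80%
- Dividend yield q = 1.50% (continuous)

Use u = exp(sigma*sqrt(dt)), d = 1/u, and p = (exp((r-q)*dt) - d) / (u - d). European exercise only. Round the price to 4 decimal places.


Answer: Price = V(0,0) = 0.1050

Derivation:
dt = T/N = 0.250000
u = exp(sigma*sqrt(dt)) = 1.316531; d = 1/u = 0.759572
p = (exp((r-q)*dt) - d) / (u - d) = 0.433027
Discount per step: exp(-r*dt) = 0.995510
Stock lattice S(k, i) with i counting down-moves:
  k=0: S(0,0) = 0.8800
  k=1: S(1,0) = 1.1585; S(1,1) = 0.6684
  k=2: S(2,0) = 1.5253; S(2,1) = 0.8800; S(2,2) = 0.5077
Terminal payoffs V(N, i) = max(S_T - K, 0):
  V(2,0) = 0.565263; V(2,1) = 0.000000; V(2,2) = 0.000000
Backward induction: V(k, i) = exp(-r*dt) * [p * V(k+1, i) + (1-p) * V(k+1, i+1)].
  V(1,0) = exp(-r*dt) * [p*0.565263 + (1-p)*0.000000] = 0.243675
  V(1,1) = exp(-r*dt) * [p*0.000000 + (1-p)*0.000000] = 0.000000
  V(0,0) = exp(-r*dt) * [p*0.243675 + (1-p)*0.000000] = 0.105044


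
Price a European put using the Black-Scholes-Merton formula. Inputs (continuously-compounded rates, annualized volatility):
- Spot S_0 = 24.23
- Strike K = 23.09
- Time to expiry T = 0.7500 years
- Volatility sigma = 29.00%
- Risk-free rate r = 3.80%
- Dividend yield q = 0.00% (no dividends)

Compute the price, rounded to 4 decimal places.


Answer: Price = 1.5448

Derivation:
d1 = (ln(S/K) + (r - q + 0.5*sigma^2) * T) / (sigma * sqrt(T)) = 0.43093986
d2 = d1 - sigma * sqrt(T) = 0.17979249
exp(-rT) = 0.97190229; exp(-qT) = 1.00000000
P = K * exp(-rT) * N(-d2) - S_0 * exp(-qT) * N(-d1)
N(-d1) = 0.33325605; N(-d2) = 0.42865774
P = 23.0900 * 0.97190229 * 0.42865774 - 24.2300 * 1.00000000 * 0.33325605 = 1.5448


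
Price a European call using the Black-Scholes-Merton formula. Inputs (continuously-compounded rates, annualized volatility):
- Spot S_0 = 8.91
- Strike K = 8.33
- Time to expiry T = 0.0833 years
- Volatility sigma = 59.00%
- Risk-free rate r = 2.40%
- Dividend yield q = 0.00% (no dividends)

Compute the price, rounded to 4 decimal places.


Answer: Price = 0.9302

Derivation:
d1 = (ln(S/K) + (r - q + 0.5*sigma^2) * T) / (sigma * sqrt(T)) = 0.49216733
d2 = d1 - sigma * sqrt(T) = 0.32188307
exp(-rT) = 0.99800280; exp(-qT) = 1.00000000
C = S_0 * exp(-qT) * N(d1) - K * exp(-rT) * N(d2)
N(d1) = 0.68869947; N(d2) = 0.62622936
C = 8.9100 * 1.00000000 * 0.68869947 - 8.3300 * 0.99800280 * 0.62622936 = 0.9302


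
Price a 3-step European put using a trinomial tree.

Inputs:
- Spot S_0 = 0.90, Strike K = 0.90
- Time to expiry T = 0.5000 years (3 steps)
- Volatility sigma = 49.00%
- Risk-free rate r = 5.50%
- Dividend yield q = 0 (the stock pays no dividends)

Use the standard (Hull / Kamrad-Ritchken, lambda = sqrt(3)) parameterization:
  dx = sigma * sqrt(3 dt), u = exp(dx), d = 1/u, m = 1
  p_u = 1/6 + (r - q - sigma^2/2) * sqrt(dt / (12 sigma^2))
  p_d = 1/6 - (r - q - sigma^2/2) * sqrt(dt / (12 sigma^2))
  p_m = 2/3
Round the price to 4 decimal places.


Answer: Price = V(0,0) = 0.0987

Derivation:
dt = T/N = 0.166667; dx = sigma*sqrt(3*dt) = 0.346482
u = exp(dx) = 1.414084; d = 1/u = 0.707171
p_u = 0.151021, p_m = 0.666667, p_d = 0.182312
Discount per step: exp(-r*dt) = 0.990875
Stock lattice S(k, j) with j the centered position index:
  k=0: S(0,+0) = 0.9000
  k=1: S(1,-1) = 0.6365; S(1,+0) = 0.9000; S(1,+1) = 1.2727
  k=2: S(2,-2) = 0.4501; S(2,-1) = 0.6365; S(2,+0) = 0.9000; S(2,+1) = 1.2727; S(2,+2) = 1.7997
  k=3: S(3,-3) = 0.3183; S(3,-2) = 0.4501; S(3,-1) = 0.6365; S(3,+0) = 0.9000; S(3,+1) = 1.2727; S(3,+2) = 1.7997; S(3,+3) = 2.5449
Terminal payoffs V(N, j) = max(K - S_T, 0):
  V(3,-3) = 0.581715; V(3,-2) = 0.449918; V(3,-1) = 0.263546; V(3,+0) = 0.000000; V(3,+1) = 0.000000; V(3,+2) = 0.000000; V(3,+3) = 0.000000
Backward induction: V(k, j) = exp(-r*dt) * [p_u * V(k+1, j+1) + p_m * V(k+1, j) + p_d * V(k+1, j-1)]
  V(2,-2) = exp(-r*dt) * [p_u*0.263546 + p_m*0.449918 + p_d*0.581715] = 0.441732
  V(2,-1) = exp(-r*dt) * [p_u*0.000000 + p_m*0.263546 + p_d*0.449918] = 0.255371
  V(2,+0) = exp(-r*dt) * [p_u*0.000000 + p_m*0.000000 + p_d*0.263546] = 0.047609
  V(2,+1) = exp(-r*dt) * [p_u*0.000000 + p_m*0.000000 + p_d*0.000000] = 0.000000
  V(2,+2) = exp(-r*dt) * [p_u*0.000000 + p_m*0.000000 + p_d*0.000000] = 0.000000
  V(1,-1) = exp(-r*dt) * [p_u*0.047609 + p_m*0.255371 + p_d*0.441732] = 0.255616
  V(1,+0) = exp(-r*dt) * [p_u*0.000000 + p_m*0.047609 + p_d*0.255371] = 0.077582
  V(1,+1) = exp(-r*dt) * [p_u*0.000000 + p_m*0.000000 + p_d*0.047609] = 0.008601
  V(0,+0) = exp(-r*dt) * [p_u*0.008601 + p_m*0.077582 + p_d*0.255616] = 0.098713


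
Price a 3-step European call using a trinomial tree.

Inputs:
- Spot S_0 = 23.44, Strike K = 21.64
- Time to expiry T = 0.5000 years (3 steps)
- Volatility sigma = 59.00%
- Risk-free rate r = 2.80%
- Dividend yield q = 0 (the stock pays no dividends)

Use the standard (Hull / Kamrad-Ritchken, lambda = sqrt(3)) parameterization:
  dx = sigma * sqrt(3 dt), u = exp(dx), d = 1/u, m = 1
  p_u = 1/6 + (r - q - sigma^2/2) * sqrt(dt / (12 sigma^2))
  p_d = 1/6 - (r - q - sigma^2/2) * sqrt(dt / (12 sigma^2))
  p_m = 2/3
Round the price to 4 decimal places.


dt = T/N = 0.166667; dx = sigma*sqrt(3*dt) = 0.417193
u = exp(dx) = 1.517695; d = 1/u = 0.658894
p_u = 0.137494, p_m = 0.666667, p_d = 0.195840
Discount per step: exp(-r*dt) = 0.995344
Stock lattice S(k, j) with j the centered position index:
  k=0: S(0,+0) = 23.4400
  k=1: S(1,-1) = 15.4445; S(1,+0) = 23.4400; S(1,+1) = 35.5748
  k=2: S(2,-2) = 10.1763; S(2,-1) = 15.4445; S(2,+0) = 23.4400; S(2,+1) = 35.5748; S(2,+2) = 53.9917
  k=3: S(3,-3) = 6.7051; S(3,-2) = 10.1763; S(3,-1) = 15.4445; S(3,+0) = 23.4400; S(3,+1) = 35.5748; S(3,+2) = 53.9917; S(3,+3) = 81.9429
Terminal payoffs V(N, j) = max(S_T - K, 0):
  V(3,-3) = 0.000000; V(3,-2) = 0.000000; V(3,-1) = 0.000000; V(3,+0) = 1.800000; V(3,+1) = 13.934780; V(3,+2) = 32.351680; V(3,+3) = 60.302925
Backward induction: V(k, j) = exp(-r*dt) * [p_u * V(k+1, j+1) + p_m * V(k+1, j) + p_d * V(k+1, j-1)]
  V(2,-2) = exp(-r*dt) * [p_u*0.000000 + p_m*0.000000 + p_d*0.000000] = 0.000000
  V(2,-1) = exp(-r*dt) * [p_u*1.800000 + p_m*0.000000 + p_d*0.000000] = 0.246336
  V(2,+0) = exp(-r*dt) * [p_u*13.934780 + p_m*1.800000 + p_d*0.000000] = 3.101435
  V(2,+1) = exp(-r*dt) * [p_u*32.351680 + p_m*13.934780 + p_d*1.800000] = 14.024909
  V(2,+2) = exp(-r*dt) * [p_u*60.302925 + p_m*32.351680 + p_d*13.934780] = 32.436310
  V(1,-1) = exp(-r*dt) * [p_u*3.101435 + p_m*0.246336 + p_d*0.000000] = 0.587901
  V(1,+0) = exp(-r*dt) * [p_u*14.024909 + p_m*3.101435 + p_d*0.246336] = 4.025371
  V(1,+1) = exp(-r*dt) * [p_u*32.436310 + p_m*14.024909 + p_d*3.101435] = 14.349983
  V(0,+0) = exp(-r*dt) * [p_u*14.349983 + p_m*4.025371 + p_d*0.587901] = 4.749528

Answer: Price = V(0,0) = 4.7495


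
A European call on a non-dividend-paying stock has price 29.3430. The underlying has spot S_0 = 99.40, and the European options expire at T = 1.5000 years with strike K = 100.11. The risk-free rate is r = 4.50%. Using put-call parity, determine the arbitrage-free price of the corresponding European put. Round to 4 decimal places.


Put-call parity: C - P = S_0 * exp(-qT) - K * exp(-rT).
S_0 * exp(-qT) = 99.4000 * 1.00000000 = 99.40000000
K * exp(-rT) = 100.1100 * 0.93472772 = 93.57559211
P = C - S*exp(-qT) + K*exp(-rT)
P = 29.3430 - 99.40000000 + 93.57559211 = 23.5186

Answer: Put price = 23.5186


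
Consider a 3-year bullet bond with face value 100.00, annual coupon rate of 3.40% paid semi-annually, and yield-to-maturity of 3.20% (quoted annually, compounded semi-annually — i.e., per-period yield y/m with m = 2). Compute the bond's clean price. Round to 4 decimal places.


Coupon per period c = face * coupon_rate / m = 1.700000
Periods per year m = 2; per-period yield y/m = 0.016000
Number of cashflows N = 6
Cashflows (t years, CF_t, discount factor 1/(1+y/m)^(m*t), PV):
  t = 0.5000: CF_t = 1.700000, DF = 0.984252, PV = 1.673228
  t = 1.0000: CF_t = 1.700000, DF = 0.968752, PV = 1.646878
  t = 1.5000: CF_t = 1.700000, DF = 0.953496, PV = 1.620943
  t = 2.0000: CF_t = 1.700000, DF = 0.938480, PV = 1.595417
  t = 2.5000: CF_t = 1.700000, DF = 0.923701, PV = 1.570292
  t = 3.0000: CF_t = 101.700000, DF = 0.909155, PV = 92.461025
Price P = sum_t PV_t = 100.567784

Answer: Price = 100.5678


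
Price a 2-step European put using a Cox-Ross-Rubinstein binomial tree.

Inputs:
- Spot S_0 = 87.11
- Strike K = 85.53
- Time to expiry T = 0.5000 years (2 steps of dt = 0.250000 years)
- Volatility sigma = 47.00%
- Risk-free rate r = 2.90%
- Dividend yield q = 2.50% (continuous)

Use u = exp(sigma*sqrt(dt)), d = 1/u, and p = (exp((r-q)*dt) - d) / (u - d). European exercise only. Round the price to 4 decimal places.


Answer: Price = V(0,0) = 9.4842

Derivation:
dt = T/N = 0.250000
u = exp(sigma*sqrt(dt)) = 1.264909; d = 1/u = 0.790571
p = (exp((r-q)*dt) - d) / (u - d) = 0.443628
Discount per step: exp(-r*dt) = 0.992776
Stock lattice S(k, i) with i counting down-moves:
  k=0: S(0,0) = 87.1100
  k=1: S(1,0) = 110.1862; S(1,1) = 68.8666
  k=2: S(2,0) = 139.3755; S(2,1) = 87.1100; S(2,2) = 54.4439
Terminal payoffs V(N, i) = max(K - S_T, 0):
  V(2,0) = 0.000000; V(2,1) = 0.000000; V(2,2) = 31.086052
Backward induction: V(k, i) = exp(-r*dt) * [p * V(k+1, i) + (1-p) * V(k+1, i+1)].
  V(1,0) = exp(-r*dt) * [p*0.000000 + (1-p)*0.000000] = 0.000000
  V(1,1) = exp(-r*dt) * [p*0.000000 + (1-p)*31.086052] = 17.170466
  V(0,0) = exp(-r*dt) * [p*0.000000 + (1-p)*17.170466] = 9.484154


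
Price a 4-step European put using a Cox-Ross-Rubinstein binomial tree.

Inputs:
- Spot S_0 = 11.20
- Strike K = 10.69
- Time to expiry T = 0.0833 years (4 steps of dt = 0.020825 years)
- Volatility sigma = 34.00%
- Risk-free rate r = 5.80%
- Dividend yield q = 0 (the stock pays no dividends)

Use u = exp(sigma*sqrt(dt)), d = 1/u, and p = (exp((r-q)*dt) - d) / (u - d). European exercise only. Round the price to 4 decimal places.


Answer: Price = V(0,0) = 0.2259

Derivation:
dt = T/N = 0.020825
u = exp(sigma*sqrt(dt)) = 1.050289; d = 1/u = 0.952119
p = (exp((r-q)*dt) - d) / (u - d) = 0.500047
Discount per step: exp(-r*dt) = 0.998793
Stock lattice S(k, i) with i counting down-moves:
  k=0: S(0,0) = 11.2000
  k=1: S(1,0) = 11.7632; S(1,1) = 10.6637
  k=2: S(2,0) = 12.3548; S(2,1) = 11.2000; S(2,2) = 10.1531
  k=3: S(3,0) = 12.9761; S(3,1) = 11.7632; S(3,2) = 10.6637; S(3,3) = 9.6670
  k=4: S(4,0) = 13.6286; S(4,1) = 12.3548; S(4,2) = 11.2000; S(4,3) = 10.1531; S(4,4) = 9.2041
Terminal payoffs V(N, i) = max(K - S_T, 0):
  V(4,0) = 0.000000; V(4,1) = 0.000000; V(4,2) = 0.000000; V(4,3) = 0.536851; V(4,4) = 1.485855
Backward induction: V(k, i) = exp(-r*dt) * [p * V(k+1, i) + (1-p) * V(k+1, i+1)].
  V(3,0) = exp(-r*dt) * [p*0.000000 + (1-p)*0.000000] = 0.000000
  V(3,1) = exp(-r*dt) * [p*0.000000 + (1-p)*0.000000] = 0.000000
  V(3,2) = exp(-r*dt) * [p*0.000000 + (1-p)*0.536851] = 0.268076
  V(3,3) = exp(-r*dt) * [p*0.536851 + (1-p)*1.485855] = 1.010087
  V(2,0) = exp(-r*dt) * [p*0.000000 + (1-p)*0.000000] = 0.000000
  V(2,1) = exp(-r*dt) * [p*0.000000 + (1-p)*0.268076] = 0.133864
  V(2,2) = exp(-r*dt) * [p*0.268076 + (1-p)*1.010087] = 0.638275
  V(1,0) = exp(-r*dt) * [p*0.000000 + (1-p)*0.133864] = 0.066845
  V(1,1) = exp(-r*dt) * [p*0.133864 + (1-p)*0.638275] = 0.385580
  V(0,0) = exp(-r*dt) * [p*0.066845 + (1-p)*0.385580] = 0.225924


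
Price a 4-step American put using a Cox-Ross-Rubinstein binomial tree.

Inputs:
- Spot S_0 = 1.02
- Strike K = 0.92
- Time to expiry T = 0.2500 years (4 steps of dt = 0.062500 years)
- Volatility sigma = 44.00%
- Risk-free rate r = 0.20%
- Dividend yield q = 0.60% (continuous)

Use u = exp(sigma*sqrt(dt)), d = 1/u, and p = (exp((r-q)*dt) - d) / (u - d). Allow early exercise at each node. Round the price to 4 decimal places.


Answer: Price = V(0,0) = 0.0488

Derivation:
dt = T/N = 0.062500
u = exp(sigma*sqrt(dt)) = 1.116278; d = 1/u = 0.895834
p = (exp((r-q)*dt) - d) / (u - d) = 0.471394
Discount per step: exp(-r*dt) = 0.999875
Stock lattice S(k, i) with i counting down-moves:
  k=0: S(0,0) = 1.0200
  k=1: S(1,0) = 1.1386; S(1,1) = 0.9138
  k=2: S(2,0) = 1.2710; S(2,1) = 1.0200; S(2,2) = 0.8186
  k=3: S(3,0) = 1.4188; S(3,1) = 1.1386; S(3,2) = 0.9138; S(3,3) = 0.7333
  k=4: S(4,0) = 1.5838; S(4,1) = 1.2710; S(4,2) = 1.0200; S(4,3) = 0.8186; S(4,4) = 0.6569
Terminal payoffs V(N, i) = max(K - S_T, 0):
  V(4,0) = 0.000000; V(4,1) = 0.000000; V(4,2) = 0.000000; V(4,3) = 0.101431; V(4,4) = 0.263083
Backward induction: V(k, i) = exp(-r*dt) * [p * V(k+1, i) + (1-p) * V(k+1, i+1)]; then take max(V_cont, immediate exercise) for American.
  V(3,0) = exp(-r*dt) * [p*0.000000 + (1-p)*0.000000] = 0.000000; exercise = 0.000000; V(3,0) = max -> 0.000000
  V(3,1) = exp(-r*dt) * [p*0.000000 + (1-p)*0.000000] = 0.000000; exercise = 0.000000; V(3,1) = max -> 0.000000
  V(3,2) = exp(-r*dt) * [p*0.000000 + (1-p)*0.101431] = 0.053610; exercise = 0.006249; V(3,2) = max -> 0.053610
  V(3,3) = exp(-r*dt) * [p*0.101431 + (1-p)*0.263083] = 0.186858; exercise = 0.186698; V(3,3) = max -> 0.186858
  V(2,0) = exp(-r*dt) * [p*0.000000 + (1-p)*0.000000] = 0.000000; exercise = 0.000000; V(2,0) = max -> 0.000000
  V(2,1) = exp(-r*dt) * [p*0.000000 + (1-p)*0.053610] = 0.028335; exercise = 0.000000; V(2,1) = max -> 0.028335
  V(2,2) = exp(-r*dt) * [p*0.053610 + (1-p)*0.186858] = 0.124030; exercise = 0.101431; V(2,2) = max -> 0.124030
  V(1,0) = exp(-r*dt) * [p*0.000000 + (1-p)*0.028335] = 0.014976; exercise = 0.000000; V(1,0) = max -> 0.014976
  V(1,1) = exp(-r*dt) * [p*0.028335 + (1-p)*0.124030] = 0.078910; exercise = 0.006249; V(1,1) = max -> 0.078910
  V(0,0) = exp(-r*dt) * [p*0.014976 + (1-p)*0.078910] = 0.048766; exercise = 0.000000; V(0,0) = max -> 0.048766


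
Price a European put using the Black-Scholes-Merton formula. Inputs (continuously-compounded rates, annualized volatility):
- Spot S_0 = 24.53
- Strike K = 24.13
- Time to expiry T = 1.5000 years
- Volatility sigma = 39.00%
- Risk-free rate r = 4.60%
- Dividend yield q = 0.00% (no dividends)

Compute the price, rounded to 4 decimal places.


Answer: Price = 3.5057

Derivation:
d1 = (ln(S/K) + (r - q + 0.5*sigma^2) * T) / (sigma * sqrt(T)) = 0.41770286
d2 = d1 - sigma * sqrt(T) = -0.05994764
exp(-rT) = 0.93332668; exp(-qT) = 1.00000000
P = K * exp(-rT) * N(-d2) - S_0 * exp(-qT) * N(-d1)
N(-d1) = 0.33808219; N(-d2) = 0.52390133
P = 24.1300 * 0.93332668 * 0.52390133 - 24.5300 * 1.00000000 * 0.33808219 = 3.5057


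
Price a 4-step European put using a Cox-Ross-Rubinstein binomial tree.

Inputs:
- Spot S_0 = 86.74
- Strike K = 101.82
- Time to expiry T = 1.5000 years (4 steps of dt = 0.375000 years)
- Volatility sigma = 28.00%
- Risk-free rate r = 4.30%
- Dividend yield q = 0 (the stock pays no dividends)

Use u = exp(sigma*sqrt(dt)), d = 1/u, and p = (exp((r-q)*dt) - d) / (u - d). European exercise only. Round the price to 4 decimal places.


dt = T/N = 0.375000
u = exp(sigma*sqrt(dt)) = 1.187042; d = 1/u = 0.842430
p = (exp((r-q)*dt) - d) / (u - d) = 0.504410
Discount per step: exp(-r*dt) = 0.984004
Stock lattice S(k, i) with i counting down-moves:
  k=0: S(0,0) = 86.7400
  k=1: S(1,0) = 102.9640; S(1,1) = 73.0724
  k=2: S(2,0) = 122.2226; S(2,1) = 86.7400; S(2,2) = 61.5584
  k=3: S(3,0) = 145.0833; S(3,1) = 102.9640; S(3,2) = 73.0724; S(3,3) = 51.8587
  k=4: S(4,0) = 172.2199; S(4,1) = 122.2226; S(4,2) = 86.7400; S(4,3) = 61.5584; S(4,4) = 43.6873
Terminal payoffs V(N, i) = max(K - S_T, 0):
  V(4,0) = 0.000000; V(4,1) = 0.000000; V(4,2) = 15.080000; V(4,3) = 40.261584; V(4,4) = 58.132675
Backward induction: V(k, i) = exp(-r*dt) * [p * V(k+1, i) + (1-p) * V(k+1, i+1)].
  V(3,0) = exp(-r*dt) * [p*0.000000 + (1-p)*0.000000] = 0.000000
  V(3,1) = exp(-r*dt) * [p*0.000000 + (1-p)*15.080000] = 7.353957
  V(3,2) = exp(-r*dt) * [p*15.080000 + (1-p)*40.261584] = 27.118910
  V(3,3) = exp(-r*dt) * [p*40.261584 + (1-p)*58.132675] = 48.332641
  V(2,0) = exp(-r*dt) * [p*0.000000 + (1-p)*7.353957] = 3.586252
  V(2,1) = exp(-r*dt) * [p*7.353957 + (1-p)*27.118910] = 16.874960
  V(2,2) = exp(-r*dt) * [p*27.118910 + (1-p)*48.332641] = 37.030274
  V(1,0) = exp(-r*dt) * [p*3.586252 + (1-p)*16.874960] = 10.009297
  V(1,1) = exp(-r*dt) * [p*16.874960 + (1-p)*37.030274] = 26.434033
  V(0,0) = exp(-r*dt) * [p*10.009297 + (1-p)*26.434033] = 17.858926

Answer: Price = V(0,0) = 17.8589


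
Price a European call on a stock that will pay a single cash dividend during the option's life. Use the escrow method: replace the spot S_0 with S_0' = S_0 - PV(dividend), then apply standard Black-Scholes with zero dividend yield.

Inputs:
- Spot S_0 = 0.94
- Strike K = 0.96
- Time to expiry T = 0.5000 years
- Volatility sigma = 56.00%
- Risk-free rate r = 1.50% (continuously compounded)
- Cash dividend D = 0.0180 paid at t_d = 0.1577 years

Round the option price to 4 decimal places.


PV(D) = D * exp(-r * t_d) = 0.0180 * 0.99763730 = 0.01795747
S_0' = S_0 - PV(D) = 0.9400 - 0.01795747 = 0.92204253
d1 = (ln(S_0'/K) + (r + sigma^2/2)*T) / (sigma*sqrt(T)) = 0.11505149
d2 = d1 - sigma*sqrt(T) = -0.28092831
exp(-rT) = 0.99252805
N(d1) = 0.54579784; N(d2) = 0.38938269
C = S_0' * N(d1) - K * exp(-rT) * N(d2) = 0.92204253 * 0.54579784 - 0.9600 * 0.99252805 * 0.38938269 = 0.1322

Answer: Price = 0.1322


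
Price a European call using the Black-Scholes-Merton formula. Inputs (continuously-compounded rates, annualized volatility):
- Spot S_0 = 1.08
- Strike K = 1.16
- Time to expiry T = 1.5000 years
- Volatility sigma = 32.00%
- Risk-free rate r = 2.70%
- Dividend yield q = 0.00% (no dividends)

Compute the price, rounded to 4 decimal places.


Answer: Price = 0.1540

Derivation:
d1 = (ln(S/K) + (r - q + 0.5*sigma^2) * T) / (sigma * sqrt(T)) = 0.11696578
d2 = d1 - sigma * sqrt(T) = -0.27495258
exp(-rT) = 0.96030916; exp(-qT) = 1.00000000
C = S_0 * exp(-qT) * N(d1) - K * exp(-rT) * N(d2)
N(d1) = 0.54655641; N(d2) = 0.39167634
C = 1.0800 * 1.00000000 * 0.54655641 - 1.1600 * 0.96030916 * 0.39167634 = 0.1540


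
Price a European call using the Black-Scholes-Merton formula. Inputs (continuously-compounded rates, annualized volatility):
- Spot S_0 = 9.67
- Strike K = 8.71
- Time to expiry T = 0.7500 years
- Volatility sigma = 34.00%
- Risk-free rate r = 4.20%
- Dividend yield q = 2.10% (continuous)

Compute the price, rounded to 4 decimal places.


Answer: Price = 1.6763

Derivation:
d1 = (ln(S/K) + (r - q + 0.5*sigma^2) * T) / (sigma * sqrt(T)) = 0.55580668
d2 = d1 - sigma * sqrt(T) = 0.26135804
exp(-rT) = 0.96899096; exp(-qT) = 0.98437338
C = S_0 * exp(-qT) * N(d1) - K * exp(-rT) * N(d2)
N(d1) = 0.71082849; N(d2) = 0.60309179
C = 9.6700 * 0.98437338 * 0.71082849 - 8.7100 * 0.96899096 * 0.60309179 = 1.6763


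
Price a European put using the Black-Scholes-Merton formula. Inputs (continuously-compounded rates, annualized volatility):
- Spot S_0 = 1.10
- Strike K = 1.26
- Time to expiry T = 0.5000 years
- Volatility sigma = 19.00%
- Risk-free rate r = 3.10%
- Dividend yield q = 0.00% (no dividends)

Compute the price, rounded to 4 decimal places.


Answer: Price = 0.1565

Derivation:
d1 = (ln(S/K) + (r - q + 0.5*sigma^2) * T) / (sigma * sqrt(T)) = -0.82825681
d2 = d1 - sigma * sqrt(T) = -0.96260710
exp(-rT) = 0.98461951; exp(-qT) = 1.00000000
P = K * exp(-rT) * N(-d2) - S_0 * exp(-qT) * N(-d1)
N(-d1) = 0.79623746; N(-d2) = 0.83212763
P = 1.2600 * 0.98461951 * 0.83212763 - 1.1000 * 1.00000000 * 0.79623746 = 0.1565


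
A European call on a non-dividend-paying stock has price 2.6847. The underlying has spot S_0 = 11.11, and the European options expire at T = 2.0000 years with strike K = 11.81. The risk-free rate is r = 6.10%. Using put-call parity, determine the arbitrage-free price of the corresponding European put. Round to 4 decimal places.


Put-call parity: C - P = S_0 * exp(-qT) - K * exp(-rT).
S_0 * exp(-qT) = 11.1100 * 1.00000000 = 11.11000000
K * exp(-rT) = 11.8100 * 0.88514837 = 10.45360223
P = C - S*exp(-qT) + K*exp(-rT)
P = 2.6847 - 11.11000000 + 10.45360223 = 2.0283

Answer: Put price = 2.0283


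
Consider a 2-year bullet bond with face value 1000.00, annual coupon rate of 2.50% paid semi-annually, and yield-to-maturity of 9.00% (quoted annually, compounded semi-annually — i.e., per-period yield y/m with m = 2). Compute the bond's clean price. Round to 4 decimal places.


Answer: Price = 883.4054

Derivation:
Coupon per period c = face * coupon_rate / m = 12.500000
Periods per year m = 2; per-period yield y/m = 0.045000
Number of cashflows N = 4
Cashflows (t years, CF_t, discount factor 1/(1+y/m)^(m*t), PV):
  t = 0.5000: CF_t = 12.500000, DF = 0.956938, PV = 11.961722
  t = 1.0000: CF_t = 12.500000, DF = 0.915730, PV = 11.446624
  t = 1.5000: CF_t = 12.500000, DF = 0.876297, PV = 10.953708
  t = 2.0000: CF_t = 1012.500000, DF = 0.838561, PV = 849.043360
Price P = sum_t PV_t = 883.405415


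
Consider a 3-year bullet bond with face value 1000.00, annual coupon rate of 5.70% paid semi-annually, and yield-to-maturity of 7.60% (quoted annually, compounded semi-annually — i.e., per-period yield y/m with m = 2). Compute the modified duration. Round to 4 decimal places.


Answer: Modified duration = 2.6912

Derivation:
Coupon per period c = face * coupon_rate / m = 28.500000
Periods per year m = 2; per-period yield y/m = 0.038000
Number of cashflows N = 6
Cashflows (t years, CF_t, discount factor 1/(1+y/m)^(m*t), PV):
  t = 0.5000: CF_t = 28.500000, DF = 0.963391, PV = 27.456647
  t = 1.0000: CF_t = 28.500000, DF = 0.928122, PV = 26.451491
  t = 1.5000: CF_t = 28.500000, DF = 0.894145, PV = 25.483132
  t = 2.0000: CF_t = 28.500000, DF = 0.861411, PV = 24.550223
  t = 2.5000: CF_t = 28.500000, DF = 0.829876, PV = 23.651467
  t = 3.0000: CF_t = 1028.500000, DF = 0.799495, PV = 822.280848
Price P = sum_t PV_t = 949.873808
First compute Macaulay numerator sum_t t * PV_t:
  t * PV_t at t = 0.5000: 13.728324
  t * PV_t at t = 1.0000: 26.451491
  t * PV_t at t = 1.5000: 38.224698
  t * PV_t at t = 2.0000: 49.100447
  t * PV_t at t = 2.5000: 59.128669
  t * PV_t at t = 3.0000: 2466.842543
Macaulay duration D = 2653.476171 / 949.873808 = 2.793504
Modified duration = D / (1 + y/m) = 2.793504 / (1 + 0.038000) = 2.691237


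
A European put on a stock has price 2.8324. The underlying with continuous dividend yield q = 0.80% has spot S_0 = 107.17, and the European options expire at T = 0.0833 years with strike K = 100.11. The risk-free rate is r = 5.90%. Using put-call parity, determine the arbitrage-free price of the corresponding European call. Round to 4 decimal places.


Answer: Call price = 10.3118

Derivation:
Put-call parity: C - P = S_0 * exp(-qT) - K * exp(-rT).
S_0 * exp(-qT) = 107.1700 * 0.99933382 = 107.09860570
K * exp(-rT) = 100.1100 * 0.99509736 = 99.61919645
C = P + S*exp(-qT) - K*exp(-rT)
C = 2.8324 + 107.09860570 - 99.61919645 = 10.3118


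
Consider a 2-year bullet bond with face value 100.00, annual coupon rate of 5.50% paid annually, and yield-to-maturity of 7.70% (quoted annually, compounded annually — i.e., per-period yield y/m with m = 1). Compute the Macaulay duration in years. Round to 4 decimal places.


Coupon per period c = face * coupon_rate / m = 5.500000
Periods per year m = 1; per-period yield y/m = 0.077000
Number of cashflows N = 2
Cashflows (t years, CF_t, discount factor 1/(1+y/m)^(m*t), PV):
  t = 1.0000: CF_t = 5.500000, DF = 0.928505, PV = 5.106778
  t = 2.0000: CF_t = 105.500000, DF = 0.862122, PV = 90.953843
Price P = sum_t PV_t = 96.060621
Macaulay numerator sum_t t * PV_t:
  t * PV_t at t = 1.0000: 5.106778
  t * PV_t at t = 2.0000: 181.907686
Macaulay duration D = (sum_t t * PV_t) / P = 187.014464 / 96.060621 = 1.946838

Answer: Macaulay duration = 1.9468 years


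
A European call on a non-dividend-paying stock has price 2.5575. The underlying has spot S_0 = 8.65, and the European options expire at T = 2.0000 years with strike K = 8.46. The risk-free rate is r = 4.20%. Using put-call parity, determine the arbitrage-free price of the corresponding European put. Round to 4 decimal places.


Answer: Put price = 1.6859

Derivation:
Put-call parity: C - P = S_0 * exp(-qT) - K * exp(-rT).
S_0 * exp(-qT) = 8.6500 * 1.00000000 = 8.65000000
K * exp(-rT) = 8.4600 * 0.91943126 = 7.77838843
P = C - S*exp(-qT) + K*exp(-rT)
P = 2.5575 - 8.65000000 + 7.77838843 = 1.6859


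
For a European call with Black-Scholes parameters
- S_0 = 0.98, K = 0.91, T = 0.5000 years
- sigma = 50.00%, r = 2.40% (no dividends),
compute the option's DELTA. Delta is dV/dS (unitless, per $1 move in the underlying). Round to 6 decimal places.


d1 = 0.4203268194; d2 = 0.0667734288
phi(d1) = 0.3652125191; exp(-qT) = 1.0000000000; exp(-rT) = 0.9880717129
N(d1) = 0.6628766399
Delta = exp(-qT) * N(d1) = 1.0000000000 * 0.6628766399 = 0.662877

Answer: Delta = 0.662877


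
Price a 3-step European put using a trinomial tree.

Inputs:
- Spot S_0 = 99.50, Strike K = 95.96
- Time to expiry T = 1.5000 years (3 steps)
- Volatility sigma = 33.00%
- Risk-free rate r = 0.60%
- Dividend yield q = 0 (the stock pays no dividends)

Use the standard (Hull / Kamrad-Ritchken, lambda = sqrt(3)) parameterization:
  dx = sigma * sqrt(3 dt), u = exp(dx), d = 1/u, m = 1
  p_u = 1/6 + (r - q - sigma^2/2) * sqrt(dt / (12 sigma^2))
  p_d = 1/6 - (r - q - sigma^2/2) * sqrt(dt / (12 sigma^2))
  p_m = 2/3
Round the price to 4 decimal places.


Answer: Price = V(0,0) = 12.5961

Derivation:
dt = T/N = 0.500000; dx = sigma*sqrt(3*dt) = 0.404166
u = exp(dx) = 1.498052; d = 1/u = 0.667533
p_u = 0.136698, p_m = 0.666667, p_d = 0.196636
Discount per step: exp(-r*dt) = 0.997004
Stock lattice S(k, j) with j the centered position index:
  k=0: S(0,+0) = 99.5000
  k=1: S(1,-1) = 66.4196; S(1,+0) = 99.5000; S(1,+1) = 149.0562
  k=2: S(2,-2) = 44.3373; S(2,-1) = 66.4196; S(2,+0) = 99.5000; S(2,+1) = 149.0562; S(2,+2) = 223.2940
  k=3: S(3,-3) = 29.5966; S(3,-2) = 44.3373; S(3,-1) = 66.4196; S(3,+0) = 99.5000; S(3,+1) = 149.0562; S(3,+2) = 223.2940; S(3,+3) = 334.5061
Terminal payoffs V(N, j) = max(K - S_T, 0):
  V(3,-3) = 66.363378; V(3,-2) = 51.622712; V(3,-1) = 29.540424; V(3,+0) = 0.000000; V(3,+1) = 0.000000; V(3,+2) = 0.000000; V(3,+3) = 0.000000
Backward induction: V(k, j) = exp(-r*dt) * [p_u * V(k+1, j+1) + p_m * V(k+1, j) + p_d * V(k+1, j-1)]
  V(2,-2) = exp(-r*dt) * [p_u*29.540424 + p_m*51.622712 + p_d*66.363378] = 51.348384
  V(2,-1) = exp(-r*dt) * [p_u*0.000000 + p_m*29.540424 + p_d*51.622712] = 29.755090
  V(2,+0) = exp(-r*dt) * [p_u*0.000000 + p_m*0.000000 + p_d*29.540424] = 5.791305
  V(2,+1) = exp(-r*dt) * [p_u*0.000000 + p_m*0.000000 + p_d*0.000000] = 0.000000
  V(2,+2) = exp(-r*dt) * [p_u*0.000000 + p_m*0.000000 + p_d*0.000000] = 0.000000
  V(1,-1) = exp(-r*dt) * [p_u*5.791305 + p_m*29.755090 + p_d*51.348384] = 30.633277
  V(1,+0) = exp(-r*dt) * [p_u*0.000000 + p_m*5.791305 + p_d*29.755090] = 9.682694
  V(1,+1) = exp(-r*dt) * [p_u*0.000000 + p_m*0.000000 + p_d*5.791305] = 1.135367
  V(0,+0) = exp(-r*dt) * [p_u*1.135367 + p_m*9.682694 + p_d*30.633277] = 12.596085


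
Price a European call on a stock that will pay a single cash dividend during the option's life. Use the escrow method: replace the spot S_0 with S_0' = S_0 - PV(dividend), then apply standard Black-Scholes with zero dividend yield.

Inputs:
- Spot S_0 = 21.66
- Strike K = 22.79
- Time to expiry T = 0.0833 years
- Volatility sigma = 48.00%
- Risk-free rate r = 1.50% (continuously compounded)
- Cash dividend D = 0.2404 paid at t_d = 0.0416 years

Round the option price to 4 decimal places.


PV(D) = D * exp(-r * t_d) = 0.2404 * 0.99937619 = 0.24025004
S_0' = S_0 - PV(D) = 21.6600 - 0.24025004 = 21.41974996
d1 = (ln(S_0'/K) + (r + sigma^2/2)*T) / (sigma*sqrt(T)) = -0.36930951
d2 = d1 - sigma*sqrt(T) = -0.50784586
exp(-rT) = 0.99875128
N(d1) = 0.35594852; N(d2) = 0.30578072
C = S_0' * N(d1) - K * exp(-rT) * N(d2) = 21.41974996 * 0.35594852 - 22.7900 * 0.99875128 * 0.30578072 = 0.6643

Answer: Price = 0.6643


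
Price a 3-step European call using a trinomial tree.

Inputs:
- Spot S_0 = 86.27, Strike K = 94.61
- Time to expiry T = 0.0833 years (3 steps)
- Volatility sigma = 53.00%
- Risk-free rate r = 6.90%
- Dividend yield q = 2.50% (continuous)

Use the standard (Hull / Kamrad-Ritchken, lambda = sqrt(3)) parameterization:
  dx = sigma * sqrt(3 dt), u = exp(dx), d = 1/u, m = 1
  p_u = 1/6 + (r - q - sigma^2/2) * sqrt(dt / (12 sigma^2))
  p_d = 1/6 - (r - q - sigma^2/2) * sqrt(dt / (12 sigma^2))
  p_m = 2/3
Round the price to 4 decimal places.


Answer: Price = V(0,0) = 2.5979

Derivation:
dt = T/N = 0.027767; dx = sigma*sqrt(3*dt) = 0.152967
u = exp(dx) = 1.165287; d = 1/u = 0.858158
p_u = 0.157913, p_m = 0.666667, p_d = 0.175420
Discount per step: exp(-r*dt) = 0.998086
Stock lattice S(k, j) with j the centered position index:
  k=0: S(0,+0) = 86.2700
  k=1: S(1,-1) = 74.0333; S(1,+0) = 86.2700; S(1,+1) = 100.5293
  k=2: S(2,-2) = 63.5322; S(2,-1) = 74.0333; S(2,+0) = 86.2700; S(2,+1) = 100.5293; S(2,+2) = 117.1455
  k=3: S(3,-3) = 54.5207; S(3,-2) = 63.5322; S(3,-1) = 74.0333; S(3,+0) = 86.2700; S(3,+1) = 100.5293; S(3,+2) = 117.1455; S(3,+3) = 136.5080
Terminal payoffs V(N, j) = max(S_T - K, 0):
  V(3,-3) = 0.000000; V(3,-2) = 0.000000; V(3,-1) = 0.000000; V(3,+0) = 0.000000; V(3,+1) = 5.919290; V(3,+2) = 22.535453; V(3,+3) = 41.898048
Backward induction: V(k, j) = exp(-r*dt) * [p_u * V(k+1, j+1) + p_m * V(k+1, j) + p_d * V(k+1, j-1)]
  V(2,-2) = exp(-r*dt) * [p_u*0.000000 + p_m*0.000000 + p_d*0.000000] = 0.000000
  V(2,-1) = exp(-r*dt) * [p_u*0.000000 + p_m*0.000000 + p_d*0.000000] = 0.000000
  V(2,+0) = exp(-r*dt) * [p_u*5.919290 + p_m*0.000000 + p_d*0.000000] = 0.932943
  V(2,+1) = exp(-r*dt) * [p_u*22.535453 + p_m*5.919290 + p_d*0.000000] = 7.490466
  V(2,+2) = exp(-r*dt) * [p_u*41.898048 + p_m*22.535453 + p_d*5.919290] = 22.634832
  V(1,-1) = exp(-r*dt) * [p_u*0.932943 + p_m*0.000000 + p_d*0.000000] = 0.147042
  V(1,+0) = exp(-r*dt) * [p_u*7.490466 + p_m*0.932943 + p_d*0.000000] = 1.801348
  V(1,+1) = exp(-r*dt) * [p_u*22.634832 + p_m*7.490466 + p_d*0.932943] = 8.714919
  V(0,+0) = exp(-r*dt) * [p_u*8.714919 + p_m*1.801348 + p_d*0.147042] = 2.597909


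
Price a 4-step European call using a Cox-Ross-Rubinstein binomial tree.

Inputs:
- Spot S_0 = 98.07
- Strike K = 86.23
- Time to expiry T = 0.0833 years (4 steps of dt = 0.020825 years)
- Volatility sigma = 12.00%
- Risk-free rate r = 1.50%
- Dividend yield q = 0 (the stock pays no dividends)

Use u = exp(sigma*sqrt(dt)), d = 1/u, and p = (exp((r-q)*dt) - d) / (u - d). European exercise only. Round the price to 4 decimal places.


dt = T/N = 0.020825
u = exp(sigma*sqrt(dt)) = 1.017468; d = 1/u = 0.982832
p = (exp((r-q)*dt) - d) / (u - d) = 0.504691
Discount per step: exp(-r*dt) = 0.999688
Stock lattice S(k, i) with i counting down-moves:
  k=0: S(0,0) = 98.0700
  k=1: S(1,0) = 99.7831; S(1,1) = 96.3863
  k=2: S(2,0) = 101.5261; S(2,1) = 98.0700; S(2,2) = 94.7316
  k=3: S(3,0) = 103.2995; S(3,1) = 99.7831; S(3,2) = 96.3863; S(3,3) = 93.1052
  k=4: S(4,0) = 105.1039; S(4,1) = 101.5261; S(4,2) = 98.0700; S(4,3) = 94.7316; S(4,4) = 91.5068
Terminal payoffs V(N, i) = max(S_T - K, 0):
  V(4,0) = 18.873931; V(4,1) = 15.296068; V(4,2) = 11.840000; V(4,3) = 8.501580; V(4,4) = 5.276804
Backward induction: V(k, i) = exp(-r*dt) * [p * V(k+1, i) + (1-p) * V(k+1, i+1)].
  V(3,0) = exp(-r*dt) * [p*18.873931 + (1-p)*15.296068] = 17.096443
  V(3,1) = exp(-r*dt) * [p*15.296068 + (1-p)*11.840000] = 13.580004
  V(3,2) = exp(-r*dt) * [p*11.840000 + (1-p)*8.501580] = 10.183270
  V(3,3) = exp(-r*dt) * [p*8.501580 + (1-p)*5.276804] = 6.902164
  V(2,0) = exp(-r*dt) * [p*17.096443 + (1-p)*13.580004] = 15.349924
  V(2,1) = exp(-r*dt) * [p*13.580004 + (1-p)*10.183270] = 11.893855
  V(2,2) = exp(-r*dt) * [p*10.183270 + (1-p)*6.902164] = 8.555436
  V(1,0) = exp(-r*dt) * [p*15.349924 + (1-p)*11.893855] = 13.633843
  V(1,1) = exp(-r*dt) * [p*11.893855 + (1-p)*8.555436] = 10.237108
  V(0,0) = exp(-r*dt) * [p*13.633843 + (1-p)*10.237108] = 11.947677

Answer: Price = V(0,0) = 11.9477
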